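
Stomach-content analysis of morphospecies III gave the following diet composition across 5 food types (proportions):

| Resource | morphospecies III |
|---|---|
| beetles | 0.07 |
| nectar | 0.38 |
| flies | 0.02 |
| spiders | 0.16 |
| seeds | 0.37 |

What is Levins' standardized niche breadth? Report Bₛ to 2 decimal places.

Σpᵢ² = 0.07² + 0.38² + 0.02² + 0.16² + 0.37² = 0.0049 + 0.1444 + 0.0004 + 0.0256 + 0.1369 = 0.3122
B = 1 / 0.3122 = 3.2031
Bₛ = (B − 1)/(n − 1) = (3.2031 − 1)/(5 − 1) = 2.2031/4 = 0.5508

0.55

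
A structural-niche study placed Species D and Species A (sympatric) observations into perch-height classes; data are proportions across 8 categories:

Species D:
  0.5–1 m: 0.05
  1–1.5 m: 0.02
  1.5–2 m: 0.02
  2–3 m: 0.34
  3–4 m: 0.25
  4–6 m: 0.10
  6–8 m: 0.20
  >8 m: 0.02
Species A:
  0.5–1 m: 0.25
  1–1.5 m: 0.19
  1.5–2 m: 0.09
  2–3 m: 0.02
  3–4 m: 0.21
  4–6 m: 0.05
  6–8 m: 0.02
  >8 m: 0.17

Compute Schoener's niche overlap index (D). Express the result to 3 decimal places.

0.410

Σ|p₁ᵢ − p₂ᵢ| = 0.20 + 0.17 + 0.07 + 0.32 + 0.04 + 0.05 + 0.18 + 0.15 = 1.18
D = 1 − ½ × 1.18 = 1 − 0.590 = 0.41000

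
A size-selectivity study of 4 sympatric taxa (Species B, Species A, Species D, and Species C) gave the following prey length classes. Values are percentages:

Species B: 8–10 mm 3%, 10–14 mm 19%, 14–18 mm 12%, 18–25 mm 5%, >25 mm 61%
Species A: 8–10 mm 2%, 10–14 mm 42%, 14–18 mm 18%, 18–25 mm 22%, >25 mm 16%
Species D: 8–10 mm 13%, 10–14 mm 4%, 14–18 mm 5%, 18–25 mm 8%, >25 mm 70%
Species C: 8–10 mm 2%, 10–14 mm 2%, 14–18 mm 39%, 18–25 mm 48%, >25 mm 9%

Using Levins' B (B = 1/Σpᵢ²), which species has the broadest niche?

Convert percentages to proportions (divide by 100).
Σp_Bᵢ² = 0.03² + 0.19² + 0.12² + 0.05² + 0.61² = 0.0009 + 0.0361 + 0.0144 + 0.0025 + 0.3721 = 0.4260
B_B = 1 / 0.4260 = 2.3474
Σp_Aᵢ² = 0.02² + 0.42² + 0.18² + 0.22² + 0.16² = 0.0004 + 0.1764 + 0.0324 + 0.0484 + 0.0256 = 0.2832
B_A = 1 / 0.2832 = 3.5311
Σp_Dᵢ² = 0.13² + 0.04² + 0.05² + 0.08² + 0.70² = 0.0169 + 0.0016 + 0.0025 + 0.0064 + 0.4900 = 0.5174
B_D = 1 / 0.5174 = 1.9327
Σp_Cᵢ² = 0.02² + 0.02² + 0.39² + 0.48² + 0.09² = 0.0004 + 0.0004 + 0.1521 + 0.2304 + 0.0081 = 0.3914
B_C = 1 / 0.3914 = 2.5549
Highest B → broadest niche (most generalist): Species A (B = 3.53).

Species A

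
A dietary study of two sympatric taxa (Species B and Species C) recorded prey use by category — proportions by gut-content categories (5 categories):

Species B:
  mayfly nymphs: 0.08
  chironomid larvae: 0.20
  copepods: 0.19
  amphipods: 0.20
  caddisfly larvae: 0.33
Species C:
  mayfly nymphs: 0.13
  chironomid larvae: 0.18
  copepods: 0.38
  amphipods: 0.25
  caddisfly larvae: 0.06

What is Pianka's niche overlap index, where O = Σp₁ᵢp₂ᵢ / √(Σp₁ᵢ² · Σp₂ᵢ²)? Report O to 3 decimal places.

0.768

Σ p₁ᵢp₂ᵢ = 0.0104 + 0.0360 + 0.0722 + 0.0500 + 0.0198 = 0.1884
Σp_1ᵢ² = 0.08² + 0.20² + 0.19² + 0.20² + 0.33² = 0.0064 + 0.0400 + 0.0361 + 0.0400 + 0.1089 = 0.2314
Σp_2ᵢ² = 0.13² + 0.18² + 0.38² + 0.25² + 0.06² = 0.0169 + 0.0324 + 0.1444 + 0.0625 + 0.0036 = 0.2598
O = 0.1884 / √(0.2314 × 0.2598) = 0.1884 / 0.245189 = 0.76839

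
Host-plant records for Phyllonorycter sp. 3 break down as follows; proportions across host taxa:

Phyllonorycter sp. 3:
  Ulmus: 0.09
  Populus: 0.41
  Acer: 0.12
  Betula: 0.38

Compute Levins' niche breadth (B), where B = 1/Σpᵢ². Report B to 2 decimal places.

Σpᵢ² = 0.09² + 0.41² + 0.12² + 0.38² = 0.0081 + 0.1681 + 0.0144 + 0.1444 = 0.3350
B = 1 / 0.3350 = 2.9851

2.99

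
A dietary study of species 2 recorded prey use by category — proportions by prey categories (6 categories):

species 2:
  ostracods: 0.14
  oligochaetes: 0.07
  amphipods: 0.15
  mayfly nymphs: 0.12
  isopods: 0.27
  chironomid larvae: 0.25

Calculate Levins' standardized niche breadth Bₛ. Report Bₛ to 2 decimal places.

Σpᵢ² = 0.14² + 0.07² + 0.15² + 0.12² + 0.27² + 0.25² = 0.0196 + 0.0049 + 0.0225 + 0.0144 + 0.0729 + 0.0625 = 0.1968
B = 1 / 0.1968 = 5.0813
Bₛ = (B − 1)/(n − 1) = (5.0813 − 1)/(6 − 1) = 4.0813/5 = 0.8163

0.82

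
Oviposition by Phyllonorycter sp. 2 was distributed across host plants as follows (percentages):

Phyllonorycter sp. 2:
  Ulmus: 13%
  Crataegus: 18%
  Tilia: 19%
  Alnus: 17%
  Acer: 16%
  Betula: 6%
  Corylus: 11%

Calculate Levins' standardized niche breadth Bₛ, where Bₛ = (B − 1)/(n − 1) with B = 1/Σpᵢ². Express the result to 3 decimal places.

Convert percentages to proportions (divide by 100).
Σpᵢ² = 0.13² + 0.18² + 0.19² + 0.17² + 0.16² + 0.06² + 0.11² = 0.0169 + 0.0324 + 0.0361 + 0.0289 + 0.0256 + 0.0036 + 0.0121 = 0.1556
B = 1 / 0.1556 = 6.42674
Bₛ = (B − 1)/(n − 1) = (6.42674 − 1)/(7 − 1) = 5.42674/6 = 0.90446

0.904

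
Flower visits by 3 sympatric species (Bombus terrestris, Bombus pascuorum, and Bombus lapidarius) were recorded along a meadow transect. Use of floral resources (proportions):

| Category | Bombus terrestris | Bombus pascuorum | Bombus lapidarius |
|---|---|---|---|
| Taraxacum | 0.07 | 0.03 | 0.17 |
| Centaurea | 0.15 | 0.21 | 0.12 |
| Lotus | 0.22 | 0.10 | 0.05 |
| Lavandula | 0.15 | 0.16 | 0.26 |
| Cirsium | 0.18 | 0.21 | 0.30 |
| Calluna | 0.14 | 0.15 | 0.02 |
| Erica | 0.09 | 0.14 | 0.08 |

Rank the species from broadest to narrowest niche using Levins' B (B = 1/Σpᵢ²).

Bombus terrestris > Bombus pascuorum > Bombus lapidarius

Σp_terrᵢ² = 0.07² + 0.15² + 0.22² + 0.15² + 0.18² + 0.14² + 0.09² = 0.0049 + 0.0225 + 0.0484 + 0.0225 + 0.0324 + 0.0196 + 0.0081 = 0.1584
B_terr = 1 / 0.1584 = 6.3131
Σp_pascᵢ² = 0.03² + 0.21² + 0.10² + 0.16² + 0.21² + 0.15² + 0.14² = 0.0009 + 0.0441 + 0.0100 + 0.0256 + 0.0441 + 0.0225 + 0.0196 = 0.1668
B_pasc = 1 / 0.1668 = 5.9952
Σp_lapiᵢ² = 0.17² + 0.12² + 0.05² + 0.26² + 0.30² + 0.02² + 0.08² = 0.0289 + 0.0144 + 0.0025 + 0.0676 + 0.0900 + 0.0004 + 0.0064 = 0.2102
B_lapi = 1 / 0.2102 = 4.7574
Ranking by B (broadest → narrowest): Bombus terrestris (6.31) > Bombus pascuorum (6.00) > Bombus lapidarius (4.76)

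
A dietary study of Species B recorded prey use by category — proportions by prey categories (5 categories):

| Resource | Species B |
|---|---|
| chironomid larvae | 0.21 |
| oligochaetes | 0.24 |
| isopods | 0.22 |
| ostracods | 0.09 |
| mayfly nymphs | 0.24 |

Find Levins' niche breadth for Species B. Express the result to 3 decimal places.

4.634

Σpᵢ² = 0.21² + 0.24² + 0.22² + 0.09² + 0.24² = 0.0441 + 0.0576 + 0.0484 + 0.0081 + 0.0576 = 0.2158
B = 1 / 0.2158 = 4.63392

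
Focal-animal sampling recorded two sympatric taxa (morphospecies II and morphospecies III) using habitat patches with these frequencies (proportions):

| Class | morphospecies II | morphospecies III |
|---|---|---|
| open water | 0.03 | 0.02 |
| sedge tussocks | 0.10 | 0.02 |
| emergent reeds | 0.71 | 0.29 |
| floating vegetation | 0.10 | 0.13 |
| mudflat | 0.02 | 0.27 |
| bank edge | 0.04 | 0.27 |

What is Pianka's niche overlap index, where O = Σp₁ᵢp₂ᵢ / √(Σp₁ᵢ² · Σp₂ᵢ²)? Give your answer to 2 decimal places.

Σ p₁ᵢp₂ᵢ = 0.0006 + 0.0020 + 0.2059 + 0.0130 + 0.0054 + 0.0108 = 0.2377
Σp_1ᵢ² = 0.03² + 0.10² + 0.71² + 0.10² + 0.02² + 0.04² = 0.0009 + 0.0100 + 0.5041 + 0.0100 + 0.0004 + 0.0016 = 0.5270
Σp_2ᵢ² = 0.02² + 0.02² + 0.29² + 0.13² + 0.27² + 0.27² = 0.0004 + 0.0004 + 0.0841 + 0.0169 + 0.0729 + 0.0729 = 0.2476
O = 0.2377 / √(0.5270 × 0.2476) = 0.2377 / 0.36123 = 0.6580

0.66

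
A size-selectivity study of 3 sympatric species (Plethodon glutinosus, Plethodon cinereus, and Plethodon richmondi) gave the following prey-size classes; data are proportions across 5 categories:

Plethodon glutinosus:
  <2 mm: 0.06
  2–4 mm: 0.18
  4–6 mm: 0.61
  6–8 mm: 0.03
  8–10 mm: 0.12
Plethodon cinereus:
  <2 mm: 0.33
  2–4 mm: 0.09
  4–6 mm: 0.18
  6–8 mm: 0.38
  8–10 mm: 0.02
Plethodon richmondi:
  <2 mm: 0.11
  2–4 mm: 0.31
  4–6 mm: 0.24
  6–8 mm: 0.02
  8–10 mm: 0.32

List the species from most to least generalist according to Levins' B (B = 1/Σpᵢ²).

Σp_glutᵢ² = 0.06² + 0.18² + 0.61² + 0.03² + 0.12² = 0.0036 + 0.0324 + 0.3721 + 0.0009 + 0.0144 = 0.4234
B_glut = 1 / 0.4234 = 2.3618
Σp_cineᵢ² = 0.33² + 0.09² + 0.18² + 0.38² + 0.02² = 0.1089 + 0.0081 + 0.0324 + 0.1444 + 0.0004 = 0.2942
B_cine = 1 / 0.2942 = 3.3990
Σp_richᵢ² = 0.11² + 0.31² + 0.24² + 0.02² + 0.32² = 0.0121 + 0.0961 + 0.0576 + 0.0004 + 0.1024 = 0.2686
B_rich = 1 / 0.2686 = 3.7230
Ranking by B (broadest → narrowest): Plethodon richmondi (3.72) > Plethodon cinereus (3.40) > Plethodon glutinosus (2.36)

Plethodon richmondi > Plethodon cinereus > Plethodon glutinosus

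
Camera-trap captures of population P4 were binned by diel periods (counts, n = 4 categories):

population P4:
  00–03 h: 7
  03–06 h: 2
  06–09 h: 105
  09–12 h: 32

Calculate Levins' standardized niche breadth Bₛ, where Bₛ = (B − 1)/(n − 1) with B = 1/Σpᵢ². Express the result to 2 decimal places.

Proportions for population P4 (n=146): 7/146=0.0479, 2/146=0.0137, 105/146=0.7192, 32/146=0.2192
Σpᵢ² = 0.0479² + 0.0137² + 0.7192² + 0.2192² = 0.002294 + 0.000188 + 0.517249 + 0.048049 = 0.567780
B = 1 / 0.567780 = 1.7612
Bₛ = (B − 1)/(n − 1) = (1.7612 − 1)/(4 − 1) = 0.7612/3 = 0.2537

0.25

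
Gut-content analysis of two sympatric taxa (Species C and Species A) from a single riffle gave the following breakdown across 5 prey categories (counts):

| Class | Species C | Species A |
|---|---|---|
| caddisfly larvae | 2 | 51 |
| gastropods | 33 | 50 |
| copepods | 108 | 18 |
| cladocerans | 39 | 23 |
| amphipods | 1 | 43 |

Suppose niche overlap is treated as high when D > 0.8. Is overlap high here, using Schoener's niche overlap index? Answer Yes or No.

Proportions for Species C (n=183): 2/183=0.0109, 33/183=0.1803, 108/183=0.5902, 39/183=0.2131, 1/183=0.0055
Proportions for Species A (n=185): 51/185=0.2757, 50/185=0.2703, 18/185=0.0973, 23/185=0.1243, 43/185=0.2324
Σ|p₁ᵢ − p₂ᵢ| = 0.2648 + 0.0900 + 0.4929 + 0.0888 + 0.2269 = 1.1634
D = 1 − ½ × 1.1634 = 1 − 0.58170 = 0.41830
D = 0.41830 < 0.8 → No.

No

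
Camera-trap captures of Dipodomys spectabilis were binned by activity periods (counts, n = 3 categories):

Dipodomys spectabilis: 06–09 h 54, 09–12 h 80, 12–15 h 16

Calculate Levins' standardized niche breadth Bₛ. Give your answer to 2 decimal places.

Proportions for Dipodomys spectabilis (n=150): 54/150=0.3600, 80/150=0.5333, 16/150=0.1067
Σpᵢ² = 0.3600² + 0.5333² + 0.1067² = 0.129600 + 0.284409 + 0.011385 = 0.425394
B = 1 / 0.425394 = 2.3508
Bₛ = (B − 1)/(n − 1) = (2.3508 − 1)/(3 − 1) = 1.3508/2 = 0.6754

0.68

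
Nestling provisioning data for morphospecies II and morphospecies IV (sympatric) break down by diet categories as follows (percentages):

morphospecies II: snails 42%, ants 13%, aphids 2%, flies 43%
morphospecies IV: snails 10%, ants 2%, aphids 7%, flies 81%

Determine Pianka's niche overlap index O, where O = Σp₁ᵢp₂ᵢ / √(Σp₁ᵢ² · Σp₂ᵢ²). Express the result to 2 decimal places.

0.78

Convert percentages to proportions (divide by 100).
Σ p₁ᵢp₂ᵢ = 0.0420 + 0.0026 + 0.0014 + 0.3483 = 0.3943
Σp_1ᵢ² = 0.42² + 0.13² + 0.02² + 0.43² = 0.1764 + 0.0169 + 0.0004 + 0.1849 = 0.3786
Σp_2ᵢ² = 0.10² + 0.02² + 0.07² + 0.81² = 0.0100 + 0.0004 + 0.0049 + 0.6561 = 0.6714
O = 0.3943 / √(0.3786 × 0.6714) = 0.3943 / 0.50417 = 0.7821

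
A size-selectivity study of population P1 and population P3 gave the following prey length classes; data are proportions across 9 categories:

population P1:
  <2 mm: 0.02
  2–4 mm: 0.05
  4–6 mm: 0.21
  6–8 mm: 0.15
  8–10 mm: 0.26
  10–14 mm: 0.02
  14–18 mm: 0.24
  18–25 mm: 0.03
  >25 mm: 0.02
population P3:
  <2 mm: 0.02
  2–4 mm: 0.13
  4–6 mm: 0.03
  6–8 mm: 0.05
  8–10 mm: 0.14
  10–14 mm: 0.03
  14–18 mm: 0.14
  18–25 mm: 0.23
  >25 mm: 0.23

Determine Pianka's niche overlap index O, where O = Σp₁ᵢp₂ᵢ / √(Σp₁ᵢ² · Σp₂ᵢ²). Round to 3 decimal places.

Σ p₁ᵢp₂ᵢ = 0.0004 + 0.0065 + 0.0063 + 0.0075 + 0.0364 + 0.0006 + 0.0336 + 0.0069 + 0.0046 = 0.1028
Σp_1ᵢ² = 0.02² + 0.05² + 0.21² + 0.15² + 0.26² + 0.02² + 0.24² + 0.03² + 0.02² = 0.0004 + 0.0025 + 0.0441 + 0.0225 + 0.0676 + 0.0004 + 0.0576 + 0.0009 + 0.0004 = 0.1964
Σp_2ᵢ² = 0.02² + 0.13² + 0.03² + 0.05² + 0.14² + 0.03² + 0.14² + 0.23² + 0.23² = 0.0004 + 0.0169 + 0.0009 + 0.0025 + 0.0196 + 0.0009 + 0.0196 + 0.0529 + 0.0529 = 0.1666
O = 0.1028 / √(0.1964 × 0.1666) = 0.1028 / 0.180887 = 0.56831

0.568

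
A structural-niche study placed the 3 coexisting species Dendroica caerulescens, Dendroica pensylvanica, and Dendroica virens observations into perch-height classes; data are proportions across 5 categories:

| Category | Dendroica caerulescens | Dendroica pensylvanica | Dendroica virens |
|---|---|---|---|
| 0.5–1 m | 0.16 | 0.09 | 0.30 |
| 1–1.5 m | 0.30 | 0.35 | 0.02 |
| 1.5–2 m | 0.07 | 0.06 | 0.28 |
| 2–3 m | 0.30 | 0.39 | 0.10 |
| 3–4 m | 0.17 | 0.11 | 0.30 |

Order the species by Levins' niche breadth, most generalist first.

Dendroica caerulescens > Dendroica virens > Dendroica pensylvanica

Σp_caerᵢ² = 0.16² + 0.30² + 0.07² + 0.30² + 0.17² = 0.0256 + 0.0900 + 0.0049 + 0.0900 + 0.0289 = 0.2394
B_caer = 1 / 0.2394 = 4.1771
Σp_pensᵢ² = 0.09² + 0.35² + 0.06² + 0.39² + 0.11² = 0.0081 + 0.1225 + 0.0036 + 0.1521 + 0.0121 = 0.2984
B_pens = 1 / 0.2984 = 3.3512
Σp_vireᵢ² = 0.30² + 0.02² + 0.28² + 0.10² + 0.30² = 0.0900 + 0.0004 + 0.0784 + 0.0100 + 0.0900 = 0.2688
B_vire = 1 / 0.2688 = 3.7202
Ranking by B (broadest → narrowest): Dendroica caerulescens (4.18) > Dendroica virens (3.72) > Dendroica pensylvanica (3.35)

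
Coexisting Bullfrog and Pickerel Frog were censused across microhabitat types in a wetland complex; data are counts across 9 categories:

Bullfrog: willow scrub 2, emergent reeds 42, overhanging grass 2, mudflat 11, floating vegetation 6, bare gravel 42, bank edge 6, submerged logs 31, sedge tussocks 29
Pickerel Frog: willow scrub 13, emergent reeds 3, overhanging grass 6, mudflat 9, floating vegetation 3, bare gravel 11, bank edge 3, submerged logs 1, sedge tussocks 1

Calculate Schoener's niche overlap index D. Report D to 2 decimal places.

0.48

Proportions for Bullfrog (n=171): 2/171=0.0117, 42/171=0.2456, 2/171=0.0117, 11/171=0.0643, 6/171=0.0351, 42/171=0.2456, 6/171=0.0351, 31/171=0.1813, 29/171=0.1696
Proportions for Pickerel Frog (n=50): 13/50=0.2600, 3/50=0.0600, 6/50=0.1200, 9/50=0.1800, 3/50=0.0600, 11/50=0.2200, 3/50=0.0600, 1/50=0.0200, 1/50=0.0200
Σ|p₁ᵢ − p₂ᵢ| = 0.2483 + 0.1856 + 0.1083 + 0.1157 + 0.0249 + 0.0256 + 0.0249 + 0.1613 + 0.1496 = 1.0442
D = 1 − ½ × 1.0442 = 1 − 0.52210 = 0.47790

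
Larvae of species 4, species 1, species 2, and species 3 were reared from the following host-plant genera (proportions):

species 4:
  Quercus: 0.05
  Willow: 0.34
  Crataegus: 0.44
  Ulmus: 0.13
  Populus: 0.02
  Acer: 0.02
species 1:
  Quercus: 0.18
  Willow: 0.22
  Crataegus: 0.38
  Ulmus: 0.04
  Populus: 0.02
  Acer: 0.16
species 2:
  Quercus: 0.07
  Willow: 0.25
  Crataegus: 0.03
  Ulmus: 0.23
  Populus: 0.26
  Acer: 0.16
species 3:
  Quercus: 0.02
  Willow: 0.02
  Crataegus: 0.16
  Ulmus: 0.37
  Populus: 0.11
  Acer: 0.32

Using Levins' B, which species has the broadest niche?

Σp_4ᵢ² = 0.05² + 0.34² + 0.44² + 0.13² + 0.02² + 0.02² = 0.0025 + 0.1156 + 0.1936 + 0.0169 + 0.0004 + 0.0004 = 0.3294
B_4 = 1 / 0.3294 = 3.0358
Σp_1ᵢ² = 0.18² + 0.22² + 0.38² + 0.04² + 0.02² + 0.16² = 0.0324 + 0.0484 + 0.1444 + 0.0016 + 0.0004 + 0.0256 = 0.2528
B_1 = 1 / 0.2528 = 3.9557
Σp_2ᵢ² = 0.07² + 0.25² + 0.03² + 0.23² + 0.26² + 0.16² = 0.0049 + 0.0625 + 0.0009 + 0.0529 + 0.0676 + 0.0256 = 0.2144
B_2 = 1 / 0.2144 = 4.6642
Σp_3ᵢ² = 0.02² + 0.02² + 0.16² + 0.37² + 0.11² + 0.32² = 0.0004 + 0.0004 + 0.0256 + 0.1369 + 0.0121 + 0.1024 = 0.2778
B_3 = 1 / 0.2778 = 3.5997
Highest B → broadest niche (most generalist): species 2 (B = 4.66).

species 2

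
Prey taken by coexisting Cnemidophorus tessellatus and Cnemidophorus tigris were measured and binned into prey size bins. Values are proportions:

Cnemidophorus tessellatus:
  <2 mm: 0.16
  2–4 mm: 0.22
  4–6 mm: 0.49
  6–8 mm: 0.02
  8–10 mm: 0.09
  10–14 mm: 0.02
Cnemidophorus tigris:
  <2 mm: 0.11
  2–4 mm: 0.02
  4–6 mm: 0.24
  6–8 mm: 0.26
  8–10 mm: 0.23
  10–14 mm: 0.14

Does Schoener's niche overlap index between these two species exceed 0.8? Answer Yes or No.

No

Σ|p₁ᵢ − p₂ᵢ| = 0.05 + 0.20 + 0.25 + 0.24 + 0.14 + 0.12 = 1.00
D = 1 − ½ × 1.00 = 1 − 0.500 = 0.5000
D = 0.5000 < 0.8 → No.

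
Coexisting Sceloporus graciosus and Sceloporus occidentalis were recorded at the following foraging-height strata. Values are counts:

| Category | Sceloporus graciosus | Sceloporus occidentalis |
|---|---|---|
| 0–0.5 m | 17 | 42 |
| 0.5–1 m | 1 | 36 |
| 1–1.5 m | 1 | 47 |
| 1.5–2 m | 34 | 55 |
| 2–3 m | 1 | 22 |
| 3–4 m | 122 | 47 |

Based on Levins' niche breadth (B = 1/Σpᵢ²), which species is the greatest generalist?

Proportions for Sceloporus graciosus (n=176): 17/176=0.0966, 1/176=0.0057, 1/176=0.0057, 34/176=0.1932, 1/176=0.0057, 122/176=0.6932
Proportions for Sceloporus occidentalis (n=249): 42/249=0.1687, 36/249=0.1446, 47/249=0.1888, 55/249=0.2209, 22/249=0.0884, 47/249=0.1888
Σp_gracᵢ² = 0.0966² + 0.0057² + 0.0057² + 0.1932² + 0.0057² + 0.6932² = 0.009332 + 0.000032 + 0.000032 + 0.037326 + 0.000032 + 0.480526 = 0.527280
B_grac = 1 / 0.527280 = 1.8965
Σp_occiᵢ² = 0.1687² + 0.1446² + 0.1888² + 0.2209² + 0.0884² + 0.1888² = 0.028460 + 0.020909 + 0.035645 + 0.048797 + 0.007815 + 0.035645 = 0.177271
B_occi = 1 / 0.177271 = 5.6411
Highest B → broadest niche (most generalist): Sceloporus occidentalis (B = 5.64).

Sceloporus occidentalis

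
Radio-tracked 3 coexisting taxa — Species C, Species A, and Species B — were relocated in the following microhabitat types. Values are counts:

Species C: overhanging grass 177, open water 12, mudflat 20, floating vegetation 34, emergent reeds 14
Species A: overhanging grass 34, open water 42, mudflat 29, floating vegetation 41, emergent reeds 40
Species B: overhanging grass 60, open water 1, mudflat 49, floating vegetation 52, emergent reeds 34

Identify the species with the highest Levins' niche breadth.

Proportions for Species C (n=257): 177/257=0.6887, 12/257=0.0467, 20/257=0.0778, 34/257=0.1323, 14/257=0.0545
Proportions for Species A (n=186): 34/186=0.1828, 42/186=0.2258, 29/186=0.1559, 41/186=0.2204, 40/186=0.2151
Proportions for Species B (n=196): 60/196=0.3061, 1/196=0.0051, 49/196=0.2500, 52/196=0.2653, 34/196=0.1735
Σp_Cᵢ² = 0.6887² + 0.0467² + 0.0778² + 0.1323² + 0.0545² = 0.474308 + 0.002181 + 0.006053 + 0.017503 + 0.002970 = 0.503015
B_C = 1 / 0.503015 = 1.9880
Σp_Aᵢ² = 0.1828² + 0.2258² + 0.1559² + 0.2204² + 0.2151² = 0.033416 + 0.050986 + 0.024305 + 0.048576 + 0.046268 = 0.203551
B_A = 1 / 0.203551 = 4.9128
Σp_Bᵢ² = 0.3061² + 0.0051² + 0.2500² + 0.2653² + 0.1735² = 0.093697 + 0.000026 + 0.062500 + 0.070384 + 0.030102 = 0.256709
B_B = 1 / 0.256709 = 3.8955
Highest B → broadest niche (most generalist): Species A (B = 4.91).

Species A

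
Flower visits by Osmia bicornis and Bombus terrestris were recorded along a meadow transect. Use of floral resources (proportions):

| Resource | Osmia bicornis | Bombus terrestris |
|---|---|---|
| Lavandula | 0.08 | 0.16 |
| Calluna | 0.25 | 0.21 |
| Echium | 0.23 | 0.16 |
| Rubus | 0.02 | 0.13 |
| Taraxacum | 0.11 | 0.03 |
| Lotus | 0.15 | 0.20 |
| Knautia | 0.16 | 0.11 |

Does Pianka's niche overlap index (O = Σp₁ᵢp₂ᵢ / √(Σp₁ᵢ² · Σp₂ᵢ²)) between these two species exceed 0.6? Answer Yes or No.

Yes

Σ p₁ᵢp₂ᵢ = 0.0128 + 0.0525 + 0.0368 + 0.0026 + 0.0033 + 0.0300 + 0.0176 = 0.1556
Σp_1ᵢ² = 0.08² + 0.25² + 0.23² + 0.02² + 0.11² + 0.15² + 0.16² = 0.0064 + 0.0625 + 0.0529 + 0.0004 + 0.0121 + 0.0225 + 0.0256 = 0.1824
Σp_2ᵢ² = 0.16² + 0.21² + 0.16² + 0.13² + 0.03² + 0.20² + 0.11² = 0.0256 + 0.0441 + 0.0256 + 0.0169 + 0.0009 + 0.0400 + 0.0121 = 0.1652
O = 0.1556 / √(0.1824 × 0.1652) = 0.1556 / 0.17359 = 0.8964
O = 0.8964 > 0.6 → Yes.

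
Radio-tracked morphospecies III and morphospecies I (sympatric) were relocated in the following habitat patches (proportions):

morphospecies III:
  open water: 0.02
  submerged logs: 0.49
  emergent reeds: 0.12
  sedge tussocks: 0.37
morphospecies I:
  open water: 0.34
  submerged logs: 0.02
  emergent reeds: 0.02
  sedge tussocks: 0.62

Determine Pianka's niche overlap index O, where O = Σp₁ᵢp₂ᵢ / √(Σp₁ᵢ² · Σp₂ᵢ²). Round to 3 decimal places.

0.561

Σ p₁ᵢp₂ᵢ = 0.0068 + 0.0098 + 0.0024 + 0.2294 = 0.2484
Σp_1ᵢ² = 0.02² + 0.49² + 0.12² + 0.37² = 0.0004 + 0.2401 + 0.0144 + 0.1369 = 0.3918
Σp_2ᵢ² = 0.34² + 0.02² + 0.02² + 0.62² = 0.1156 + 0.0004 + 0.0004 + 0.3844 = 0.5008
O = 0.2484 / √(0.3918 × 0.5008) = 0.2484 / 0.442960 = 0.56077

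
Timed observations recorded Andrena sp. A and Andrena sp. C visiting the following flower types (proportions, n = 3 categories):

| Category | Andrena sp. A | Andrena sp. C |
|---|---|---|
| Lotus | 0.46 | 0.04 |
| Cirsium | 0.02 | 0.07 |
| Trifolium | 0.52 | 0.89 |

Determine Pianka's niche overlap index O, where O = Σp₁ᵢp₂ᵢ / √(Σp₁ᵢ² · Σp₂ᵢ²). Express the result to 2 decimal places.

Σ p₁ᵢp₂ᵢ = 0.0184 + 0.0014 + 0.4628 = 0.4826
Σp_1ᵢ² = 0.46² + 0.02² + 0.52² = 0.2116 + 0.0004 + 0.2704 = 0.4824
Σp_2ᵢ² = 0.04² + 0.07² + 0.89² = 0.0016 + 0.0049 + 0.7921 = 0.7986
O = 0.4826 / √(0.4824 × 0.7986) = 0.4826 / 0.62068 = 0.7775

0.78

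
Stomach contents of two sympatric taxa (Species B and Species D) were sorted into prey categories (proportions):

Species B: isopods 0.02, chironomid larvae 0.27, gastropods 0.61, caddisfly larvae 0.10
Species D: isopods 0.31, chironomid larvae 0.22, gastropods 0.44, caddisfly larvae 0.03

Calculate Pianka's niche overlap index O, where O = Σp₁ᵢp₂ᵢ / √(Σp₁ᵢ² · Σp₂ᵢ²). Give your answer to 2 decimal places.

Σ p₁ᵢp₂ᵢ = 0.0062 + 0.0594 + 0.2684 + 0.0030 = 0.3370
Σp_1ᵢ² = 0.02² + 0.27² + 0.61² + 0.10² = 0.0004 + 0.0729 + 0.3721 + 0.0100 = 0.4554
Σp_2ᵢ² = 0.31² + 0.22² + 0.44² + 0.03² = 0.0961 + 0.0484 + 0.1936 + 0.0009 = 0.3390
O = 0.3370 / √(0.4554 × 0.3390) = 0.3370 / 0.39291 = 0.8577

0.86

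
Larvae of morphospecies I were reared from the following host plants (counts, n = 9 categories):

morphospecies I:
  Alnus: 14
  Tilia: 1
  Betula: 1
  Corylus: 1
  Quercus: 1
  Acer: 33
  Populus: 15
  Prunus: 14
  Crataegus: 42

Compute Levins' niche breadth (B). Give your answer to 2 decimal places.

4.28

Proportions for morphospecies I (n=122): 14/122=0.1148, 1/122=0.0082, 1/122=0.0082, 1/122=0.0082, 1/122=0.0082, 33/122=0.2705, 15/122=0.1230, 14/122=0.1148, 42/122=0.3443
Σpᵢ² = 0.1148² + 0.0082² + 0.0082² + 0.0082² + 0.0082² + 0.2705² + 0.1230² + 0.1148² + 0.3443² = 0.013179 + 0.000067 + 0.000067 + 0.000067 + 0.000067 + 0.073170 + 0.015129 + 0.013179 + 0.118542 = 0.233467
B = 1 / 0.233467 = 4.2833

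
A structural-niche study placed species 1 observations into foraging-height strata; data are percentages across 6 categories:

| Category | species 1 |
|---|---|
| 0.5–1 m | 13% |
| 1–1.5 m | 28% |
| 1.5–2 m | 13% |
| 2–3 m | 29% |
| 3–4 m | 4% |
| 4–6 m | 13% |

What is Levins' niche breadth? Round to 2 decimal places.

Convert percentages to proportions (divide by 100).
Σpᵢ² = 0.13² + 0.28² + 0.13² + 0.29² + 0.04² + 0.13² = 0.0169 + 0.0784 + 0.0169 + 0.0841 + 0.0016 + 0.0169 = 0.2148
B = 1 / 0.2148 = 4.6555

4.66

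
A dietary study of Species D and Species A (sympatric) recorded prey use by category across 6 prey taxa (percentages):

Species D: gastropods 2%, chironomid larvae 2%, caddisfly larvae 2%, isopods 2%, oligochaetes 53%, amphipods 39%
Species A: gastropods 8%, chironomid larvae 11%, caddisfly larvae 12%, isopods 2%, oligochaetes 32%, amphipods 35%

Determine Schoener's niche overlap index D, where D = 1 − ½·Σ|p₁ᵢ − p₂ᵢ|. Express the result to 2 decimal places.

0.75

Convert percentages to proportions (divide by 100).
Σ|p₁ᵢ − p₂ᵢ| = 0.06 + 0.09 + 0.10 + 0.00 + 0.21 + 0.04 = 0.50
D = 1 − ½ × 0.50 = 1 − 0.250 = 0.7500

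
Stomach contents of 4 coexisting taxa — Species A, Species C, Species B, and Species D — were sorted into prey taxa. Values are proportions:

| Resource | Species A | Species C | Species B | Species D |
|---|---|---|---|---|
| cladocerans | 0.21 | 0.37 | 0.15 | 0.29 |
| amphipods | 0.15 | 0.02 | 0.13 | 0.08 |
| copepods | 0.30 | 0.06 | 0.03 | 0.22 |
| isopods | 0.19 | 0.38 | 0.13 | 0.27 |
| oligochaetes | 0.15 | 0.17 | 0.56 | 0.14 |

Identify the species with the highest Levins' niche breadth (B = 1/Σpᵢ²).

Species A

Σp_Aᵢ² = 0.21² + 0.15² + 0.30² + 0.19² + 0.15² = 0.0441 + 0.0225 + 0.0900 + 0.0361 + 0.0225 = 0.2152
B_A = 1 / 0.2152 = 4.6468
Σp_Cᵢ² = 0.37² + 0.02² + 0.06² + 0.38² + 0.17² = 0.1369 + 0.0004 + 0.0036 + 0.1444 + 0.0289 = 0.3142
B_C = 1 / 0.3142 = 3.1827
Σp_Bᵢ² = 0.15² + 0.13² + 0.03² + 0.13² + 0.56² = 0.0225 + 0.0169 + 0.0009 + 0.0169 + 0.3136 = 0.3708
B_B = 1 / 0.3708 = 2.6969
Σp_Dᵢ² = 0.29² + 0.08² + 0.22² + 0.27² + 0.14² = 0.0841 + 0.0064 + 0.0484 + 0.0729 + 0.0196 = 0.2314
B_D = 1 / 0.2314 = 4.3215
Highest B → broadest niche (most generalist): Species A (B = 4.65).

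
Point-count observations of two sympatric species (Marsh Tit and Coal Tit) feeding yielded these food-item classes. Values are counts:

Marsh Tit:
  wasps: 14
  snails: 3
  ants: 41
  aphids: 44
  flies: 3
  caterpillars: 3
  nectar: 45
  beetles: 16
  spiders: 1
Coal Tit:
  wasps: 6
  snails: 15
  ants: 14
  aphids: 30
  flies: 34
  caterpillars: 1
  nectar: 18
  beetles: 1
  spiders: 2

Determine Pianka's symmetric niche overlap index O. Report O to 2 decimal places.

Proportions for Marsh Tit (n=170): 14/170=0.0824, 3/170=0.0176, 41/170=0.2412, 44/170=0.2588, 3/170=0.0176, 3/170=0.0176, 45/170=0.2647, 16/170=0.0941, 1/170=0.0059
Proportions for Coal Tit (n=121): 6/121=0.0496, 15/121=0.1240, 14/121=0.1157, 30/121=0.2479, 34/121=0.2810, 1/121=0.0083, 18/121=0.1488, 1/121=0.0083, 2/121=0.0165
Σ p₁ᵢp₂ᵢ = 0.004087 + 0.002182 + 0.027907 + 0.064157 + 0.004946 + 0.000146 + 0.039387 + 0.000781 + 0.000097 = 0.143690
Σp_1ᵢ² = 0.0824² + 0.0176² + 0.2412² + 0.2588² + 0.0176² + 0.0176² + 0.2647² + 0.0941² + 0.0059² = 0.006790 + 0.000310 + 0.058177 + 0.066977 + 0.000310 + 0.000310 + 0.070066 + 0.008855 + 0.000035 = 0.211830
Σp_2ᵢ² = 0.0496² + 0.1240² + 0.1157² + 0.2479² + 0.2810² + 0.0083² + 0.1488² + 0.0083² + 0.0165² = 0.002460 + 0.015376 + 0.013386 + 0.061454 + 0.078961 + 0.000069 + 0.022141 + 0.000069 + 0.000272 = 0.194188
O = 0.143690 / √(0.211830 × 0.194188) = 0.143690 / 0.2028173 = 0.7085

0.71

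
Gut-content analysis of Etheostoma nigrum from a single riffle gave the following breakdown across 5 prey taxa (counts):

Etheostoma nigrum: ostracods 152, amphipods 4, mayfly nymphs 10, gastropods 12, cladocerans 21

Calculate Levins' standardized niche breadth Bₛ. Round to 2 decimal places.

0.17

Proportions for Etheostoma nigrum (n=199): 152/199=0.7638, 4/199=0.0201, 10/199=0.0503, 12/199=0.0603, 21/199=0.1055
Σpᵢ² = 0.7638² + 0.0201² + 0.0503² + 0.0603² + 0.1055² = 0.583390 + 0.000404 + 0.002530 + 0.003636 + 0.011130 = 0.601090
B = 1 / 0.601090 = 1.6636
Bₛ = (B − 1)/(n − 1) = (1.6636 − 1)/(5 − 1) = 0.6636/4 = 0.1659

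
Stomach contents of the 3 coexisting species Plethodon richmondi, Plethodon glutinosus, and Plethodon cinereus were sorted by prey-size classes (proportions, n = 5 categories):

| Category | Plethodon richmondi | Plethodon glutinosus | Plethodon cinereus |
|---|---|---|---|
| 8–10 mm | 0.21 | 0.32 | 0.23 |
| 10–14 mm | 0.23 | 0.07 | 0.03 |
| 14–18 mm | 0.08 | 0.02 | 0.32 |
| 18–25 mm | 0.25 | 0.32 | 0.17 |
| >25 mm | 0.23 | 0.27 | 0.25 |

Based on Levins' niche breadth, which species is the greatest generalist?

Σp_richᵢ² = 0.21² + 0.23² + 0.08² + 0.25² + 0.23² = 0.0441 + 0.0529 + 0.0064 + 0.0625 + 0.0529 = 0.2188
B_rich = 1 / 0.2188 = 4.5704
Σp_glutᵢ² = 0.32² + 0.07² + 0.02² + 0.32² + 0.27² = 0.1024 + 0.0049 + 0.0004 + 0.1024 + 0.0729 = 0.2830
B_glut = 1 / 0.2830 = 3.5336
Σp_cineᵢ² = 0.23² + 0.03² + 0.32² + 0.17² + 0.25² = 0.0529 + 0.0009 + 0.1024 + 0.0289 + 0.0625 = 0.2476
B_cine = 1 / 0.2476 = 4.0388
Highest B → broadest niche (most generalist): Plethodon richmondi (B = 4.57).

Plethodon richmondi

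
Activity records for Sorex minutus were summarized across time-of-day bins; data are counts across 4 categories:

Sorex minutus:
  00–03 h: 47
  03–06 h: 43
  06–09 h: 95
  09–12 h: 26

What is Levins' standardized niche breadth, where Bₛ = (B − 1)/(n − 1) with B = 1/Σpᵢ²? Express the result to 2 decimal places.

0.75

Proportions for Sorex minutus (n=211): 47/211=0.2227, 43/211=0.2038, 95/211=0.4502, 26/211=0.1232
Σpᵢ² = 0.2227² + 0.2038² + 0.4502² + 0.1232² = 0.049595 + 0.041534 + 0.202680 + 0.015178 = 0.308987
B = 1 / 0.308987 = 3.2364
Bₛ = (B − 1)/(n − 1) = (3.2364 − 1)/(4 − 1) = 2.2364/3 = 0.7455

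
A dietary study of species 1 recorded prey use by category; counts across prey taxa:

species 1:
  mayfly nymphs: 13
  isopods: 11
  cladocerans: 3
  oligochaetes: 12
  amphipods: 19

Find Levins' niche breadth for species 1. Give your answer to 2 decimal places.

Proportions for species 1 (n=58): 13/58=0.2241, 11/58=0.1897, 3/58=0.0517, 12/58=0.2069, 19/58=0.3276
Σpᵢ² = 0.2241² + 0.1897² + 0.0517² + 0.2069² + 0.3276² = 0.050221 + 0.035986 + 0.002673 + 0.042808 + 0.107322 = 0.239010
B = 1 / 0.239010 = 4.1839

4.18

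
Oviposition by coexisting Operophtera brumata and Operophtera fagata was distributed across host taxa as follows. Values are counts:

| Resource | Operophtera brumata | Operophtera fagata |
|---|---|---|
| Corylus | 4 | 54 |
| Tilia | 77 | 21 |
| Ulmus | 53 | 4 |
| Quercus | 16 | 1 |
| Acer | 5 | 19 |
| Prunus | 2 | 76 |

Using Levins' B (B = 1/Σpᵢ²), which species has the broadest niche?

Proportions for Operophtera brumata (n=157): 4/157=0.0255, 77/157=0.4904, 53/157=0.3376, 16/157=0.1019, 5/157=0.0318, 2/157=0.0127
Proportions for Operophtera fagata (n=175): 54/175=0.3086, 21/175=0.1200, 4/175=0.0229, 1/175=0.0057, 19/175=0.1086, 76/175=0.4343
Σp_brumᵢ² = 0.0255² + 0.4904² + 0.3376² + 0.1019² + 0.0318² + 0.0127² = 0.000650 + 0.240492 + 0.113974 + 0.010384 + 0.001011 + 0.000161 = 0.366672
B_brum = 1 / 0.366672 = 2.7272
Σp_fagaᵢ² = 0.3086² + 0.1200² + 0.0229² + 0.0057² + 0.1086² + 0.4343² = 0.095234 + 0.014400 + 0.000524 + 0.000032 + 0.011794 + 0.188616 = 0.310600
B_faga = 1 / 0.310600 = 3.2196
Highest B → broadest niche (most generalist): Operophtera fagata (B = 3.22).

Operophtera fagata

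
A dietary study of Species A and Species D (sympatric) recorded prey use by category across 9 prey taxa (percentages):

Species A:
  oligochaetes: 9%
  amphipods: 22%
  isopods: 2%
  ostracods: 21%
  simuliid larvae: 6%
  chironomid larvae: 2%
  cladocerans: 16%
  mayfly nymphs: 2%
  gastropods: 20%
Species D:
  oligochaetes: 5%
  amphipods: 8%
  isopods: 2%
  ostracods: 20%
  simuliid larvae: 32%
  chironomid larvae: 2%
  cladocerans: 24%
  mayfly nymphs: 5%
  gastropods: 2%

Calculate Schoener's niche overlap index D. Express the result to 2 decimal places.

Convert percentages to proportions (divide by 100).
Σ|p₁ᵢ − p₂ᵢ| = 0.04 + 0.14 + 0.00 + 0.01 + 0.26 + 0.00 + 0.08 + 0.03 + 0.18 = 0.74
D = 1 − ½ × 0.74 = 1 − 0.370 = 0.6300

0.63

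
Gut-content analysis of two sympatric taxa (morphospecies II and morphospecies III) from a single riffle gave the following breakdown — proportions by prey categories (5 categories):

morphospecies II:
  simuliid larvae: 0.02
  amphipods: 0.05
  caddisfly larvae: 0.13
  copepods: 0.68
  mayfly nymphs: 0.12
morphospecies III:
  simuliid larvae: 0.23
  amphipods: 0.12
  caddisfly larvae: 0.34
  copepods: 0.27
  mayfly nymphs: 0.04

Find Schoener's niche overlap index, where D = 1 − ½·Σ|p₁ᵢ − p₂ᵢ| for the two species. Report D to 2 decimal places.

0.51

Σ|p₁ᵢ − p₂ᵢ| = 0.21 + 0.07 + 0.21 + 0.41 + 0.08 = 0.98
D = 1 − ½ × 0.98 = 1 − 0.490 = 0.5100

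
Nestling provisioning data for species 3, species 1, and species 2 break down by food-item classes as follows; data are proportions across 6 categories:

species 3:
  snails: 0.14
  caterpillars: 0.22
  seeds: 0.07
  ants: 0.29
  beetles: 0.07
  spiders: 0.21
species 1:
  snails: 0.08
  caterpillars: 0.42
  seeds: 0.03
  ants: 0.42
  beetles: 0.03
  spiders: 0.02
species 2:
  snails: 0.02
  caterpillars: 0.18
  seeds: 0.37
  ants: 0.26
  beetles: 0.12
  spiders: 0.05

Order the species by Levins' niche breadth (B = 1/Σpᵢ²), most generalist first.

species 3 > species 2 > species 1

Σp_3ᵢ² = 0.14² + 0.22² + 0.07² + 0.29² + 0.07² + 0.21² = 0.0196 + 0.0484 + 0.0049 + 0.0841 + 0.0049 + 0.0441 = 0.2060
B_3 = 1 / 0.2060 = 4.8544
Σp_1ᵢ² = 0.08² + 0.42² + 0.03² + 0.42² + 0.03² + 0.02² = 0.0064 + 0.1764 + 0.0009 + 0.1764 + 0.0009 + 0.0004 = 0.3614
B_1 = 1 / 0.3614 = 2.7670
Σp_2ᵢ² = 0.02² + 0.18² + 0.37² + 0.26² + 0.12² + 0.05² = 0.0004 + 0.0324 + 0.1369 + 0.0676 + 0.0144 + 0.0025 = 0.2542
B_2 = 1 / 0.2542 = 3.9339
Ranking by B (broadest → narrowest): species 3 (4.85) > species 2 (3.93) > species 1 (2.77)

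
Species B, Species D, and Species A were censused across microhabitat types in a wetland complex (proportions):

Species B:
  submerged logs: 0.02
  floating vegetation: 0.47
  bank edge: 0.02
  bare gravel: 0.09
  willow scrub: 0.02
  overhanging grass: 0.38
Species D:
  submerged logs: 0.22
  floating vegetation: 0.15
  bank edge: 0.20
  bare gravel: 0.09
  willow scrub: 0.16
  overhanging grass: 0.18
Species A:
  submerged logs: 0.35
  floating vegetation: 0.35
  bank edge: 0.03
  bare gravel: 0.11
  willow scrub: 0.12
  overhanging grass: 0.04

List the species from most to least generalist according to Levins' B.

Σp_Bᵢ² = 0.02² + 0.47² + 0.02² + 0.09² + 0.02² + 0.38² = 0.0004 + 0.2209 + 0.0004 + 0.0081 + 0.0004 + 0.1444 = 0.3746
B_B = 1 / 0.3746 = 2.6695
Σp_Dᵢ² = 0.22² + 0.15² + 0.20² + 0.09² + 0.16² + 0.18² = 0.0484 + 0.0225 + 0.0400 + 0.0081 + 0.0256 + 0.0324 = 0.1770
B_D = 1 / 0.1770 = 5.6497
Σp_Aᵢ² = 0.35² + 0.35² + 0.03² + 0.11² + 0.12² + 0.04² = 0.1225 + 0.1225 + 0.0009 + 0.0121 + 0.0144 + 0.0016 = 0.2740
B_A = 1 / 0.2740 = 3.6496
Ranking by B (broadest → narrowest): Species D (5.65) > Species A (3.65) > Species B (2.67)

Species D > Species A > Species B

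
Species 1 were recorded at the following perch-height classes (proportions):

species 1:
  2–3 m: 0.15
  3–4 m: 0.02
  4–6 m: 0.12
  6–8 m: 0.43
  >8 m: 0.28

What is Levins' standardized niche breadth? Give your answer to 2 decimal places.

0.58

Σpᵢ² = 0.15² + 0.02² + 0.12² + 0.43² + 0.28² = 0.0225 + 0.0004 + 0.0144 + 0.1849 + 0.0784 = 0.3006
B = 1 / 0.3006 = 3.3267
Bₛ = (B − 1)/(n − 1) = (3.3267 − 1)/(5 − 1) = 2.3267/4 = 0.5817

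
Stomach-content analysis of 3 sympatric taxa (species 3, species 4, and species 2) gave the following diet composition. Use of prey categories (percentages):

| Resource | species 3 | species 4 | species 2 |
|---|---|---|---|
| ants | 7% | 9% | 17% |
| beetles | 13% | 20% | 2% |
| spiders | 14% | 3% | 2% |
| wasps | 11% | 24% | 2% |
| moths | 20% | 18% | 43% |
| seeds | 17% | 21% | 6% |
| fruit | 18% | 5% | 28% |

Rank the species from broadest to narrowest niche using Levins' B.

Convert percentages to proportions (divide by 100).
Σp_3ᵢ² = 0.07² + 0.13² + 0.14² + 0.11² + 0.20² + 0.17² + 0.18² = 0.0049 + 0.0169 + 0.0196 + 0.0121 + 0.0400 + 0.0289 + 0.0324 = 0.1548
B_3 = 1 / 0.1548 = 6.4599
Σp_4ᵢ² = 0.09² + 0.20² + 0.03² + 0.24² + 0.18² + 0.21² + 0.05² = 0.0081 + 0.0400 + 0.0009 + 0.0576 + 0.0324 + 0.0441 + 0.0025 = 0.1856
B_4 = 1 / 0.1856 = 5.3879
Σp_2ᵢ² = 0.17² + 0.02² + 0.02² + 0.02² + 0.43² + 0.06² + 0.28² = 0.0289 + 0.0004 + 0.0004 + 0.0004 + 0.1849 + 0.0036 + 0.0784 = 0.2970
B_2 = 1 / 0.2970 = 3.3670
Ranking by B (broadest → narrowest): species 3 (6.46) > species 4 (5.39) > species 2 (3.37)

species 3 > species 4 > species 2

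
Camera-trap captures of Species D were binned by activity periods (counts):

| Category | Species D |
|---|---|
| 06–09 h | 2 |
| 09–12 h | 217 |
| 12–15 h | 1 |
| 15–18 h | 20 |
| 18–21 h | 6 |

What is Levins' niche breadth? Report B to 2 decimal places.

1.27

Proportions for Species D (n=246): 2/246=0.0081, 217/246=0.8821, 1/246=0.0041, 20/246=0.0813, 6/246=0.0244
Σpᵢ² = 0.0081² + 0.8821² + 0.0041² + 0.0813² + 0.0244² = 0.000066 + 0.778100 + 0.000017 + 0.006610 + 0.000595 = 0.785388
B = 1 / 0.785388 = 1.2733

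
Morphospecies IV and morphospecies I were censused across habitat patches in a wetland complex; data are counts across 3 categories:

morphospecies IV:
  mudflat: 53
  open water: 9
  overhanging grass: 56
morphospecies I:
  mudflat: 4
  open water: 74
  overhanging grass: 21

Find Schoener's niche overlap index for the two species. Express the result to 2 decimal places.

Proportions for morphospecies IV (n=118): 53/118=0.4492, 9/118=0.0763, 56/118=0.4746
Proportions for morphospecies I (n=99): 4/99=0.0404, 74/99=0.7475, 21/99=0.2121
Σ|p₁ᵢ − p₂ᵢ| = 0.4088 + 0.6712 + 0.2625 = 1.3425
D = 1 − ½ × 1.3425 = 1 − 0.67125 = 0.32875

0.33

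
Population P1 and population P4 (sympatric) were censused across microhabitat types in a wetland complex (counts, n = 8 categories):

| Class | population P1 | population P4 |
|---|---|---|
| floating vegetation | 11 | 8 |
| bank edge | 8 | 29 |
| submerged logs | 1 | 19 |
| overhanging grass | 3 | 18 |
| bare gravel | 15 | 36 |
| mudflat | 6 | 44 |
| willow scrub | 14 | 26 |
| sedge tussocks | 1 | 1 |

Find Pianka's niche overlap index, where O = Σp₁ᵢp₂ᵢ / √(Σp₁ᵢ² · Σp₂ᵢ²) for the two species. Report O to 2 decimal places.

0.82

Proportions for population P1 (n=59): 11/59=0.1864, 8/59=0.1356, 1/59=0.0169, 3/59=0.0508, 15/59=0.2542, 6/59=0.1017, 14/59=0.2373, 1/59=0.0169
Proportions for population P4 (n=181): 8/181=0.0442, 29/181=0.1602, 19/181=0.1050, 18/181=0.0994, 36/181=0.1989, 44/181=0.2431, 26/181=0.1436, 1/181=0.0055
Σ p₁ᵢp₂ᵢ = 0.008239 + 0.021723 + 0.001775 + 0.005050 + 0.050560 + 0.024723 + 0.034076 + 0.000093 = 0.146239
Σp_1ᵢ² = 0.1864² + 0.1356² + 0.0169² + 0.0508² + 0.2542² + 0.1017² + 0.2373² + 0.0169² = 0.034745 + 0.018387 + 0.000286 + 0.002581 + 0.064618 + 0.010343 + 0.056311 + 0.000286 = 0.187557
Σp_2ᵢ² = 0.0442² + 0.1602² + 0.1050² + 0.0994² + 0.1989² + 0.2431² + 0.1436² + 0.0055² = 0.001954 + 0.025664 + 0.011025 + 0.009880 + 0.039561 + 0.059098 + 0.020621 + 0.000030 = 0.167833
O = 0.146239 / √(0.187557 × 0.167833) = 0.146239 / 0.1774211 = 0.8242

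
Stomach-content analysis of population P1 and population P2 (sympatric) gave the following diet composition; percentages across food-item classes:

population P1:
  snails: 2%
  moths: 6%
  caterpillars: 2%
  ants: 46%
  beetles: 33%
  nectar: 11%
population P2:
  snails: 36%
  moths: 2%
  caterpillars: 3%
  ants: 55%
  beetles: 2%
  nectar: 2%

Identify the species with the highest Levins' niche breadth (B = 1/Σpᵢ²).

population P1

Convert percentages to proportions (divide by 100).
Σp_P1ᵢ² = 0.02² + 0.06² + 0.02² + 0.46² + 0.33² + 0.11² = 0.0004 + 0.0036 + 0.0004 + 0.2116 + 0.1089 + 0.0121 = 0.3370
B_P1 = 1 / 0.3370 = 2.9674
Σp_P2ᵢ² = 0.36² + 0.02² + 0.03² + 0.55² + 0.02² + 0.02² = 0.1296 + 0.0004 + 0.0009 + 0.3025 + 0.0004 + 0.0004 = 0.4342
B_P2 = 1 / 0.4342 = 2.3031
Highest B → broadest niche (most generalist): population P1 (B = 2.97).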